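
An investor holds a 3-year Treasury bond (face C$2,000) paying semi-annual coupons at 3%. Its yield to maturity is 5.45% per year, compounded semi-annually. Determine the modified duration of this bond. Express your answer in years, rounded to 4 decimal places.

2.8101 years

Periodic yield y = 0.02725. First find Macaulay duration:
  t   CF        PV=CF/(1+0.02725)^t    t·PV
  1        30.00        29.2042        29.2042
  2        30.00        28.4295        56.8590
  3        30.00        27.6753        83.0260
  4        30.00        26.9412       107.7647
  5        30.00        26.2265       131.1326
  6     2,030.00     1,727.5839    10,365.5032
  Σ                  1,866.0606    10,773.4896
P = 1,866.0606; Macaulay duration = 10,773.4896 / 1,866.0606 = 5.77339 half-year periods = 2.88669 years.
Modified duration = D_Mac / (1 + y) = 2.88669 / 1.02725 = 2.81012 years.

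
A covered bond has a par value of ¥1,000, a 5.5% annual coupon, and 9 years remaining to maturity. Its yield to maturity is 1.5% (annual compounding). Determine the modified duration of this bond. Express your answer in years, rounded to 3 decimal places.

7.475 years

Periodic yield y = 0.015. First find Macaulay duration:
  t   CF        PV=CF/(1+0.015)^t    t·PV
  1        55.00        54.1872        54.1872
  2        55.00        53.3864       106.7728
  3        55.00        52.5974       157.7923
  4        55.00        51.8201       207.2805
  5        55.00        51.0543       255.2716
  6        55.00        50.2998       301.7989
  7        55.00        49.5565       346.8953
  8        55.00        48.8241       390.5929
  9     1,055.00       922.6948     8,304.2533
  Σ                  1,334.4207    10,124.8449
P = 1,334.4207; Macaulay duration = 10,124.8449 / 1,334.4207 = 7.58745 years.
Modified duration = D_Mac / (1 + y) = 7.58745 / 1.015 = 7.47532 years.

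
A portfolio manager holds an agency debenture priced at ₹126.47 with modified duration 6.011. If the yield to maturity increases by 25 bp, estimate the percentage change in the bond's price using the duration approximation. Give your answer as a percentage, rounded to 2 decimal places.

-1.50%

Duration approximation: ΔP/P ≈ -D_mod · Δy = -6.011 × (+0.0025) = -0.0150275.
As a percentage: -1.50275%.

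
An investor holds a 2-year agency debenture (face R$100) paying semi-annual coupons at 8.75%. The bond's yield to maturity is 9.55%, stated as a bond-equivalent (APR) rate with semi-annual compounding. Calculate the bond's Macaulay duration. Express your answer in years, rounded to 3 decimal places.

Periodic yield y = 0.04775. Discount each cash flow and weight by its period:
  t   CF        PV=CF/(1+0.04775)^t    t·PV
  1        4.375         4.1756         4.1756
  2        4.375         3.9853         7.9706
  3        4.375         3.8037        11.4111
  4      104.375        86.6096       346.4382
  Σ                     98.5742       369.9955
Price P = Σ PV = 98.5742.
Macaulay duration = Σ(t·PV) / P = 369.9955 / 98.5742 = 3.75347 half-year periods.
In years: 3.75347 / 2 = 1.87674 years.

1.877 years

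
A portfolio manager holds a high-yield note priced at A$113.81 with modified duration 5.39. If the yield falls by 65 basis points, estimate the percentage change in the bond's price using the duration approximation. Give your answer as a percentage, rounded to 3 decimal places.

Duration approximation: ΔP/P ≈ -D_mod · Δy = -5.39 × (-0.0065) = +0.035035.
As a percentage: +3.5035%.

+3.504%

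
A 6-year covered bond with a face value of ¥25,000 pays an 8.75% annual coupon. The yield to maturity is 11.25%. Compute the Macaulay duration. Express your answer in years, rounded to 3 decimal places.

Periodic yield y = 0.1125. Discount each cash flow and weight by its year:
  t   CF        PV=CF/(1+0.1125)^t    t·PV
  1     2,187.50     1,966.2921     1,966.2921
  2     2,187.50     1,767.4536     3,534.9072
  3     2,187.50     1,588.7223     4,766.1670
  4     2,187.50     1,428.0650     5,712.2601
  5     2,187.50     1,283.6540     6,418.2698
  6    27,187.50    14,340.6606    86,043.9634
  Σ                 22,374.8476   108,441.8596
Price P = Σ PV = 22,374.8476.
Macaulay duration = Σ(t·PV) / P = 108,441.8596 / 22,374.8476 = 4.84660 years.

4.847 years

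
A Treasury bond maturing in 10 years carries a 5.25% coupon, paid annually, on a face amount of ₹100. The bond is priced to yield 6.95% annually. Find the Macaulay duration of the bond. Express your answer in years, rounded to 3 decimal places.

Periodic yield y = 0.0695. Discount each cash flow and weight by its year:
  t   CF        PV=CF/(1+0.0695)^t    t·PV
  1         5.25         4.9088         4.9088
  2         5.25         4.5898         9.1797
  3         5.25         4.2916        12.8747
  4         5.25         4.0127        16.0508
  5         5.25         3.7519        18.7597
  6         5.25         3.5081        21.0487
  7         5.25         3.2802        22.9611
  8         5.25         3.0670        24.5360
  9         5.25         2.8677        25.8092
  10      105.25        53.7544       537.5442
  Σ                     88.0323       693.6729
Price P = Σ PV = 88.0323.
Macaulay duration = Σ(t·PV) / P = 693.6729 / 88.0323 = 7.87976 years.

7.880 years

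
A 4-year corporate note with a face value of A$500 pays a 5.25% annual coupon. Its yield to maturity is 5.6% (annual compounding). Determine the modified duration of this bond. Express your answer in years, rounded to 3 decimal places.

Periodic yield y = 0.056. First find Macaulay duration:
  t   CF        PV=CF/(1+0.056)^t    t·PV
  1        26.25        24.8580        24.8580
  2        26.25        23.5397        47.0795
  3        26.25        22.2914        66.8742
  4       526.25       423.1910     1,692.7641
  Σ                    493.8801     1,831.5757
P = 493.8801; Macaulay duration = 1,831.5757 / 493.8801 = 3.70854 years.
Modified duration = D_Mac / (1 + y) = 3.70854 / 1.056 = 3.51188 years.

3.512 years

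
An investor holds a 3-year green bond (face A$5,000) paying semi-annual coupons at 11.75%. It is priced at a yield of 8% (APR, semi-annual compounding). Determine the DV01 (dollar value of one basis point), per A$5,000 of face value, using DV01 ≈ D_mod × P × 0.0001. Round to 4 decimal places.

Periodic yield y = 0.04.
  t   CF        PV=CF/(1+0.04)^t    t·PV
  1       293.75       282.4519       282.4519
  2       293.75       271.5884       543.1768
  3       293.75       261.1427       783.4280
  4       293.75       251.0987     1,004.3949
  5       293.75       241.4411     1,207.2054
  6     5,293.75     4,183.7275    25,102.3651
  Σ                  5,491.4503    28,923.0222
P = 5,491.4503; D_Mac = 5.26692 half-year periods = 2.63346 yrs; D_mod = 2.53217 yrs.
DV01 ≈ 2.53217 × 5,491.4503 × 0.0001 = 1.390530.

A$1.3905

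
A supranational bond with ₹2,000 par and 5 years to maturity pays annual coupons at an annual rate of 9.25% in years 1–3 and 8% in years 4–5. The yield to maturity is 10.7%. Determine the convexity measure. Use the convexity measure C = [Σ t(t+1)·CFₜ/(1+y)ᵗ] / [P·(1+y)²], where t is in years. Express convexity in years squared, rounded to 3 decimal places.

With y = 0.107:
  t   CF        PV=CF/(1+0.107)^t    t·PV        t(t+1)·PV
  1       185.00       167.1183       167.1183         334.2367
  2       185.00       150.9651       301.9301         905.7904
  3       185.00       136.3731       409.1194       1,636.4778
  4       160.00       106.5441       426.1765       2,130.8825
  5     2,160.00     1,299.3186     6,496.5929      38,979.5572
  Σ                  1,860.3193     7,800.9373      43,986.9446
P = 1,860.3193.
Convexity = Σ t(t+1)·PV / [P·(1+y)²] = 43,986.9446 / (1,860.3193 × 1.225449) = 19.29484.

19.295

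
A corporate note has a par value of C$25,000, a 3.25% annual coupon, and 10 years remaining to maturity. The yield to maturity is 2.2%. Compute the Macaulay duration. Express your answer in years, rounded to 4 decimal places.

Periodic yield y = 0.022. Discount each cash flow and weight by its year:
  t   CF        PV=CF/(1+0.022)^t    t·PV
  1       812.50       795.0098       795.0098
  2       812.50       777.8961     1,555.7921
  3       812.50       761.1508     2,283.4523
  4       812.50       744.7659     2,979.0636
  5       812.50       728.7338     3,643.6688
  6       812.50       713.0467     4,278.2804
  7       812.50       697.6974     4,883.8817
  8       812.50       682.6785     5,461.4277
  9       812.50       667.9828     6,011.8456
  10   25,812.50    20,764.4825   207,644.8246
  Σ                 27,333.4442   239,537.2466
Price P = Σ PV = 27,333.4442.
Macaulay duration = Σ(t·PV) / P = 239,537.2466 / 27,333.4442 = 8.76352 years.

8.7635 years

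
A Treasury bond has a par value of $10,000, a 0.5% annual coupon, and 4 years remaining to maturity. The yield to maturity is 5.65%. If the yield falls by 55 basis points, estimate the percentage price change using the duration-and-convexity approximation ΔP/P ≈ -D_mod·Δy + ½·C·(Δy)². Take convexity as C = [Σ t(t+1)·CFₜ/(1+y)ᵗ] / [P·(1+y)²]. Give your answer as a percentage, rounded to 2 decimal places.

With y = 0.0565:
  t   CF        PV=CF/(1+0.0565)^t    t·PV        t(t+1)·PV
  1        50.00        47.3261        47.3261          94.6522
  2        50.00        44.7952        89.5903         268.7709
  3        50.00        42.3996       127.1987         508.7949
  4    10,050.00     8,066.5542    32,266.2168     161,331.0840
  Σ                  8,201.0750    32,530.3319     162,203.3019
P = 8,201.0750; D_Mac = 3.96659 yrs; D_mod = 3.75447 yrs; C = 17.71944.
Duration effect: -3.75447 × (-0.0055) = +0.020650
Convexity effect: 0.5 × 17.71944 × (-0.0055)² = +0.0002680
ΔP/P ≈ +0.020650 + 0.0002680 = +0.020918 = +2.0918%.

+2.09%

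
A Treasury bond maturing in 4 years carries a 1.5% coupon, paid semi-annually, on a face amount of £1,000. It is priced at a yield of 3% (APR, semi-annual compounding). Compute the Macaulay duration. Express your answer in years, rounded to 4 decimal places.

3.8936 years

Periodic yield y = 0.015. Discount each cash flow and weight by its period:
  t   CF        PV=CF/(1+0.015)^t    t·PV
  1         7.50         7.3892         7.3892
  2         7.50         7.2800        14.5599
  3         7.50         7.1724        21.5171
  4         7.50         7.0664        28.2655
  5         7.50         6.9620        34.8098
  6         7.50         6.8591        41.1544
  7         7.50         6.7577        47.3039
  8     1,007.50       894.3690     7,154.9517
  Σ                    943.8556     7,349.9515
Price P = Σ PV = 943.8556.
Macaulay duration = Σ(t·PV) / P = 7,349.9515 / 943.8556 = 7.78716 half-year periods.
In years: 7.78716 / 2 = 3.89358 years.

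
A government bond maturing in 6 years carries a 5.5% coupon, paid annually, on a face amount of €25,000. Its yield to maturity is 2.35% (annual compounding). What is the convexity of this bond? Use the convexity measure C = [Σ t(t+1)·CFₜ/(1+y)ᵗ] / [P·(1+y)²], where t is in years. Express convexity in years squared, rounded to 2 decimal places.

34.18

With y = 0.0235:
  t   CF        PV=CF/(1+0.0235)^t    t·PV        t(t+1)·PV
  1     1,375.00     1,343.4294     1,343.4294       2,686.8588
  2     1,375.00     1,312.5837     2,625.1674       7,875.5022
  3     1,375.00     1,282.4462     3,847.3386      15,389.3545
  4     1,375.00     1,253.0007     5,012.0028      25,060.0138
  5     1,375.00     1,224.2313     6,121.1563      36,726.9377
  6    26,375.00    22,943.8020   137,662.8121     963,639.6844
  Σ                 29,359.4933   156,611.9065   1,051,378.3513
P = 29,359.4933.
Convexity = Σ t(t+1)·PV / [P·(1+y)²] = 1,051,378.3513 / (29,359.4933 × 1.047552) = 34.18494.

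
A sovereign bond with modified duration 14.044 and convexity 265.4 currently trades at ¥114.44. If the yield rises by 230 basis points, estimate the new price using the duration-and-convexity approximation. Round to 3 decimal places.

Duration effect: -D_mod·Δy = -14.044 × (+0.023) = -0.323012
Convexity effect: ½·C·(Δy)² = 0.5 × 265.4 × (0.023)² = +0.0701983
ΔP/P ≈ -0.323012 + 0.0701983 = -0.2528137
New price ≈ 114.44 × (1 - 0.2528137) = 85.508000172.

¥85.508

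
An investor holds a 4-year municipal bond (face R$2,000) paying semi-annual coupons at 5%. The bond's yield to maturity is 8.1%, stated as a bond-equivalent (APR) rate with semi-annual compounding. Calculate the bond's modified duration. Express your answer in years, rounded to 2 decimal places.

3.51 years

Periodic yield y = 0.0405. First find Macaulay duration:
  t   CF        PV=CF/(1+0.0405)^t    t·PV
  1        50.00        48.0538        48.0538
  2        50.00        46.1834        92.3668
  3        50.00        44.3858       133.1573
  4        50.00        42.6581       170.6325
  5        50.00        40.9977       204.9885
  6        50.00        39.4019       236.4116
  7        50.00        37.8683       265.0779
  8     2,050.00     1,492.1662    11,937.3292
  Σ                  1,791.7152    13,088.0176
P = 1,791.7152; Macaulay duration = 13,088.0176 / 1,791.7152 = 7.30474 half-year periods = 3.65237 years.
Modified duration = D_Mac / (1 + y) = 3.65237 / 1.0405 = 3.51021 years.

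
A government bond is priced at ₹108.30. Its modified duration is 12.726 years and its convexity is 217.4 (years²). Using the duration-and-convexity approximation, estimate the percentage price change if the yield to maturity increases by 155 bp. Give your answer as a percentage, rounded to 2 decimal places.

-17.11%

Duration effect: -D_mod·Δy = -12.726 × (+0.0155) = -0.197253
Convexity effect: ½·C·(Δy)² = 0.5 × 217.4 × (0.0155)² = +0.026115175
ΔP/P ≈ -0.197253 + 0.026115175 = -0.171137825
= -17.1137825%.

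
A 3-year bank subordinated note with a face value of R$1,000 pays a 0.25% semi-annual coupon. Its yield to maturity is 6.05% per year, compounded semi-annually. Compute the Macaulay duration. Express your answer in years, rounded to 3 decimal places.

2.990 years

Periodic yield y = 0.03025. Discount each cash flow and weight by its period:
  t   CF        PV=CF/(1+0.03025)^t    t·PV
  1         1.25         1.2133         1.2133
  2         1.25         1.1777         2.3553
  3         1.25         1.1431         3.4293
  4         1.25         1.1095         4.4381
  5         1.25         1.0770         5.3848
  6     1,001.25       837.3110     5,023.8659
  Σ                    843.0315     5,040.6867
Price P = Σ PV = 843.0315.
Macaulay duration = Σ(t·PV) / P = 5,040.6867 / 843.0315 = 5.97924 half-year periods.
In years: 5.97924 / 2 = 2.98962 years.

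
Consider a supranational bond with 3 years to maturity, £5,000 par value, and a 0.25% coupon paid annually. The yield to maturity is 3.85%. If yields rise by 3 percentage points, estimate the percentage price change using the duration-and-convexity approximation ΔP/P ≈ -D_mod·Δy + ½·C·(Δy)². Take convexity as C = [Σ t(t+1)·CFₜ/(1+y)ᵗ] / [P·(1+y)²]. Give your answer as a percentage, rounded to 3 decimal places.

-8.145%

With y = 0.0385:
  t   CF        PV=CF/(1+0.0385)^t    t·PV        t(t+1)·PV
  1        12.50        12.0366        12.0366          24.0732
  2        12.50        11.5904        23.1807          69.5422
  3     5,012.50     4,475.4312    13,426.2935      53,705.1741
  Σ                  4,499.0581    13,461.5108      53,798.7895
P = 4,499.0581; D_Mac = 2.99207 yrs; D_mod = 2.88115 yrs; C = 11.08761.
Duration effect: -2.88115 × (+0.03) = -0.086434
Convexity effect: 0.5 × 11.08761 × (0.03)² = +0.0049894
ΔP/P ≈ -0.086434 + 0.0049894 = -0.081445 = -8.1445%.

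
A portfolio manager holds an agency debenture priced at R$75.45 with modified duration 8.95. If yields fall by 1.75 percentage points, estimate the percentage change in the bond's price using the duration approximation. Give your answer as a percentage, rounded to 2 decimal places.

+15.66%

Duration approximation: ΔP/P ≈ -D_mod · Δy = -8.95 × (-0.0175) = +0.156625.
As a percentage: +15.6625%.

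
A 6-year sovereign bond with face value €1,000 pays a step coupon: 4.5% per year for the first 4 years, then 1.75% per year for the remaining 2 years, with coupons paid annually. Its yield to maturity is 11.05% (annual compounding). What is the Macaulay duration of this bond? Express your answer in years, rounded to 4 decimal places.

5.2537 years

Periodic yield y = 0.1105. Discount each cash flow and weight by its year:
  t   CF        PV=CF/(1+0.1105)^t    t·PV
  1        45.00        40.5223        40.5223
  2        45.00        36.4901        72.9803
  3        45.00        32.8592        98.5776
  4        45.00        29.5895       118.3582
  5        17.50        10.3620        51.8102
  6     1,017.50       542.5291     3,255.1746
  Σ                    692.3523     3,637.4231
Price P = Σ PV = 692.3523.
Macaulay duration = Σ(t·PV) / P = 3,637.4231 / 692.3523 = 5.25372 years.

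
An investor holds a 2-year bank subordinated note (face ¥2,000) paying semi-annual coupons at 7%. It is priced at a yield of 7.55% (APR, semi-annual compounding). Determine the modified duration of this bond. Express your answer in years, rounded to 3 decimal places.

Periodic yield y = 0.03775. First find Macaulay duration:
  t   CF        PV=CF/(1+0.03775)^t    t·PV
  1        70.00        67.4536        67.4536
  2        70.00        64.9999       129.9998
  3        70.00        62.6354       187.9062
  4     2,070.00     1,784.8404     7,139.3614
  Σ                  1,979.9293     7,524.7210
P = 1,979.9293; Macaulay duration = 7,524.7210 / 1,979.9293 = 3.80050 half-year periods = 1.90025 years.
Modified duration = D_Mac / (1 + y) = 1.90025 / 1.03775 = 1.83112 years.

1.831 years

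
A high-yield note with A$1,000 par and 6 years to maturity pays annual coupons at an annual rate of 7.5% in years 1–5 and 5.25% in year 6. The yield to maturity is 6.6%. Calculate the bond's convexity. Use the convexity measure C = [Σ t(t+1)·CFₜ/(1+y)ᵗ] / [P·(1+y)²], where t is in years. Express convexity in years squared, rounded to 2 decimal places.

With y = 0.066:
  t   CF        PV=CF/(1+0.066)^t    t·PV        t(t+1)·PV
  1        75.00        70.3565        70.3565         140.7129
  2        75.00        66.0004       132.0009         396.0027
  3        75.00        61.9141       185.7423         742.9693
  4        75.00        58.0808       232.3231       1,161.6156
  5        75.00        54.4848       272.4239       1,634.5435
  6     1,052.50       717.2637     4,303.5824      30,125.0771
  Σ                  1,028.1003     5,196.4292      34,200.9212
P = 1,028.1003.
Convexity = Σ t(t+1)·PV / [P·(1+y)²] = 34,200.9212 / (1,028.1003 × 1.136356) = 29.27439.

29.27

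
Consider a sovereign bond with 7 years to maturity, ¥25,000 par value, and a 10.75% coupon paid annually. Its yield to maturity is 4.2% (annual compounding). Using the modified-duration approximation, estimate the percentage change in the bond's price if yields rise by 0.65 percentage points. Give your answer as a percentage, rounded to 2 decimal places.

-3.46%

Periodic yield y = 0.042. Modified duration first:
  t   CF        PV=CF/(1+0.042)^t    t·PV
  1     2,687.50     2,579.1747     2,579.1747
  2     2,687.50     2,475.2156     4,950.4312
  3     2,687.50     2,375.4468     7,126.3405
  4     2,687.50     2,279.6995     9,118.7979
  5     2,687.50     2,187.8114    10,939.0569
  6     2,687.50     2,099.6270    12,597.7623
  7    27,687.50    20,759.1569   145,314.0981
  Σ                 34,756.1319   192,625.6616
P = 34,756.1319; D_Mac = 5.54221 yrs; D_mod = 5.54221/(1+0.042) = 5.31882 yrs.
ΔP/P ≈ -D_mod · Δy = -5.31882 × (+0.0065) = -0.034572 = -3.4572%.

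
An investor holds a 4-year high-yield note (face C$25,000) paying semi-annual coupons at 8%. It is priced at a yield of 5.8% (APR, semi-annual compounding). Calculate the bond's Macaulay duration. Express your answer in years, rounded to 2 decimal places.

3.52 years

Periodic yield y = 0.029. Discount each cash flow and weight by its period:
  t   CF        PV=CF/(1+0.029)^t    t·PV
  1     1,000.00       971.8173       971.8173
  2     1,000.00       944.4289     1,888.8577
  3     1,000.00       917.8123     2,753.4369
  4     1,000.00       891.9459     3,567.7835
  5     1,000.00       866.8084     4,334.0421
  6     1,000.00       842.3794     5,054.2766
  7     1,000.00       818.6389     5,730.4723
  8    26,000.00    20,684.7535   165,478.0280
  Σ                 26,938.5846   189,778.7145
Price P = Σ PV = 26,938.5846.
Macaulay duration = Σ(t·PV) / P = 189,778.7145 / 26,938.5846 = 7.04487 half-year periods.
In years: 7.04487 / 2 = 3.52243 years.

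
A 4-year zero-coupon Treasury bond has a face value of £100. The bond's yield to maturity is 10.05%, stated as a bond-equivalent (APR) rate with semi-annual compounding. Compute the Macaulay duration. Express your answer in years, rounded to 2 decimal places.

A zero-coupon bond has a single cash flow at maturity, so its Macaulay duration equals its maturity: 4 years.
(Equivalently: 8 semi-annual periods ÷ 2 = 4 years.)

4.00 years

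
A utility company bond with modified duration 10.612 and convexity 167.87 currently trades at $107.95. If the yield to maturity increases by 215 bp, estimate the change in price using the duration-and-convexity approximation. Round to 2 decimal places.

-$20.44

Duration effect: -D_mod·Δy = -10.612 × (+0.0215) = -0.228158
Convexity effect: ½·C·(Δy)² = 0.5 × 167.87 × (0.0215)² = +0.03879895375
ΔP/P ≈ -0.228158 + 0.03879895375 = -0.18935904625
ΔP ≈ 107.95 × (-0.18935904625) = -20.4413090426875.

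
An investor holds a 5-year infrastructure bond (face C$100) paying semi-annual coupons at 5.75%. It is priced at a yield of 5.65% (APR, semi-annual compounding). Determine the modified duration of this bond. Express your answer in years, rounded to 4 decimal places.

Periodic yield y = 0.02825. First find Macaulay duration:
  t   CF        PV=CF/(1+0.02825)^t    t·PV
  1        2.875         2.7960         2.7960
  2        2.875         2.7192         5.4384
  3        2.875         2.6445         7.9335
  4        2.875         2.5718        10.2873
  5        2.875         2.5012        12.5059
  6        2.875         2.4325        14.5948
  7        2.875         2.3656        16.5594
  8        2.875         2.3006        18.4051
  9        2.875         2.2374        20.1369
  10     102.875        77.8615       778.6148
  Σ                    100.4303       887.2720
P = 100.4303; Macaulay duration = 887.2720 / 100.4303 = 8.83470 half-year periods = 4.41735 years.
Modified duration = D_Mac / (1 + y) = 4.41735 / 1.02825 = 4.29599 years.

4.2960 years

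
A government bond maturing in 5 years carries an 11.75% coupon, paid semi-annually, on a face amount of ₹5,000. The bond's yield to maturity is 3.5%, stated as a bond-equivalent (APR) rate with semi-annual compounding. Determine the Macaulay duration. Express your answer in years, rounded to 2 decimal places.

4.10 years

Periodic yield y = 0.0175. Discount each cash flow and weight by its period:
  t   CF        PV=CF/(1+0.0175)^t    t·PV
  1       293.75       288.6978       288.6978
  2       293.75       283.7325       567.4649
  3       293.75       278.8526       836.5577
  4       293.75       274.0566     1,096.2262
  5       293.75       269.3431     1,346.7153
  6       293.75       264.7106     1,588.2637
  7       293.75       260.1579     1,821.1050
  8       293.75       255.6834     2,045.4672
  9       293.75       251.2859     2,261.5731
  10    5,293.75     4,450.6070    44,506.0702
  Σ                  6,877.1272    56,358.1411
Price P = Σ PV = 6,877.1272.
Macaulay duration = Σ(t·PV) / P = 56,358.1411 / 6,877.1272 = 8.19501 half-year periods.
In years: 8.19501 / 2 = 4.09751 years.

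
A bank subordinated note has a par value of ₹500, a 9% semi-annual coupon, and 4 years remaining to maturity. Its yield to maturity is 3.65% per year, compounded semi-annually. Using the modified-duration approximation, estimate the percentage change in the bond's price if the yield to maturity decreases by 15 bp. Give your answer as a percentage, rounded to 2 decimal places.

Periodic yield y = 0.01825. Modified duration first:
  t   CF        PV=CF/(1+0.01825)^t    t·PV
  1        22.50        22.0967        22.0967
  2        22.50        21.7007        43.4014
  3        22.50        21.3118        63.9353
  4        22.50        20.9298        83.7192
  5        22.50        20.5547       102.7733
  6        22.50        20.1863       121.1176
  7        22.50        19.8245       138.7713
  8       522.50       452.1171     3,616.9369
  Σ                    598.7215     4,192.7517
P = 598.7215; D_Mac = 7.00284 half-year periods = 3.50142 yrs; D_mod = 3.50142/(1+0.01825) = 3.43867 yrs.
ΔP/P ≈ -D_mod · Δy = -3.43867 × (-0.0015) = +0.005158 = +0.5158%.

+0.52%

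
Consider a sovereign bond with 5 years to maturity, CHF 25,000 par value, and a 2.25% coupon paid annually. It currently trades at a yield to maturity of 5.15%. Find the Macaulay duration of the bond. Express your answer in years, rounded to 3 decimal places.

4.767 years

Periodic yield y = 0.0515. Discount each cash flow and weight by its year:
  t   CF        PV=CF/(1+0.0515)^t    t·PV
  1       562.50       534.9501       534.9501
  2       562.50       508.7495     1,017.4989
  3       562.50       483.8321     1,451.4964
  4       562.50       460.1352     1,840.5406
  5    25,562.50    19,886.4352    99,432.1762
  Σ                 21,874.1021   104,276.6622
Price P = Σ PV = 21,874.1021.
Macaulay duration = Σ(t·PV) / P = 104,276.6622 / 21,874.1021 = 4.76713 years.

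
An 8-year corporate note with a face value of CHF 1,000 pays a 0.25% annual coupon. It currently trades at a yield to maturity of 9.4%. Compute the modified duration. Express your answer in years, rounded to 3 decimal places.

Periodic yield y = 0.094. First find Macaulay duration:
  t   CF        PV=CF/(1+0.094)^t    t·PV
  1         2.50         2.2852         2.2852
  2         2.50         2.0888         4.1777
  3         2.50         1.9094         5.7281
  4         2.50         1.7453         6.9812
  5         2.50         1.5953         7.9767
  6         2.50         1.4583         8.7496
  7         2.50         1.3330         9.3308
  8     1,002.50       488.5914     3,908.7311
  Σ                    501.0067     3,953.9603
P = 501.0067; Macaulay duration = 3,953.9603 / 501.0067 = 7.89203 years.
Modified duration = D_Mac / (1 + y) = 7.89203 / 1.094 = 7.21392 years.

7.214 years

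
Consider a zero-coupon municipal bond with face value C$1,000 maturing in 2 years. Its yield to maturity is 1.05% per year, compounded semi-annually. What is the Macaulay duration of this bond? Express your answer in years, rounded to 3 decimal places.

2.000 years

A zero-coupon bond has a single cash flow at maturity, so its Macaulay duration equals its maturity: 2 years.
(Equivalently: 4 semi-annual periods ÷ 2 = 2 years.)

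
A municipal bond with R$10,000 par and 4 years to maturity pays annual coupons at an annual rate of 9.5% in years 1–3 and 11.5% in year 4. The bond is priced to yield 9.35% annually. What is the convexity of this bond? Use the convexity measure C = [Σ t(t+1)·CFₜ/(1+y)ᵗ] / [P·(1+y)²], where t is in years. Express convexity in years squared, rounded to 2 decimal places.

14.05

With y = 0.0935:
  t   CF        PV=CF/(1+0.0935)^t    t·PV        t(t+1)·PV
  1       950.00       868.7700       868.7700       1,737.5400
  2       950.00       794.4856     1,588.9712       4,766.9136
  3       950.00       726.5529     2,179.6587       8,718.6349
  4    11,150.00     7,798.2960    31,193.1842     155,965.9208
  Σ                 10,188.1045    35,830.5841     171,189.0093
P = 10,188.1045.
Convexity = Σ t(t+1)·PV / [P·(1+y)²] = 171,189.0093 / (10,188.1045 × 1.195742) = 14.05222.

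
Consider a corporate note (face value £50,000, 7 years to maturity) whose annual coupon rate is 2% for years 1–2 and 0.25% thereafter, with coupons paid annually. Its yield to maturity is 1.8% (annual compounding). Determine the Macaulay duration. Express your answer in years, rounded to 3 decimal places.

6.745 years

Periodic yield y = 0.018. Discount each cash flow and weight by its year:
  t   CF        PV=CF/(1+0.018)^t    t·PV
  1     1,000.00       982.3183       982.3183
  2     1,000.00       964.9492     1,929.8984
  3       125.00       118.4859       355.4577
  4       125.00       116.3909       465.5635
  5       125.00       114.3329       571.6644
  6       125.00       112.3113       673.8676
  7    50,125.00    44,240.4911   309,683.4379
  Σ                 46,649.2795   314,662.2078
Price P = Σ PV = 46,649.2795.
Macaulay duration = Σ(t·PV) / P = 314,662.2078 / 46,649.2795 = 6.74527 years.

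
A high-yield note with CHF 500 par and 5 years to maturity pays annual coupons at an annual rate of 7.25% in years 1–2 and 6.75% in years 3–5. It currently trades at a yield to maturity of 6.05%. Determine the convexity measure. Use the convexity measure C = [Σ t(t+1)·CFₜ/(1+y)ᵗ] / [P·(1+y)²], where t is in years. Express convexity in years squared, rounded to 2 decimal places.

With y = 0.0605:
  t   CF        PV=CF/(1+0.0605)^t    t·PV        t(t+1)·PV
  1        36.25        34.1820        34.1820          68.3640
  2        36.25        32.2320        64.4639         193.3917
  3        33.75        28.2971        84.8913         339.5651
  4        33.75        26.6828       106.7311         533.6556
  5       533.75       397.9097     1,989.5485      11,937.2909
  Σ                    519.3035     2,279.8168      13,072.2673
P = 519.3035.
Convexity = Σ t(t+1)·PV / [P·(1+y)²] = 13,072.2673 / (519.3035 × 1.124660) = 22.38249.

22.38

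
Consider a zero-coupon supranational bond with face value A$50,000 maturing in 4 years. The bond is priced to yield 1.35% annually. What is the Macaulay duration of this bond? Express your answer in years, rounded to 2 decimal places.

A zero-coupon bond has a single cash flow at maturity, so its Macaulay duration equals its maturity: 4 years.

4.00 years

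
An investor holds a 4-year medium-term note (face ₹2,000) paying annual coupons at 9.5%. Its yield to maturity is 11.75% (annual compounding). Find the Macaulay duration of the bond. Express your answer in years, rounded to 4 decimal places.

3.4897 years

Periodic yield y = 0.1175. Discount each cash flow and weight by its year:
  t   CF        PV=CF/(1+0.1175)^t    t·PV
  1       190.00       170.0224       170.0224
  2       190.00       152.1453       304.2906
  3       190.00       136.1479       408.4438
  4     2,190.00     1,404.2809     5,617.1236
  Σ                  1,862.5965     6,499.8803
Price P = Σ PV = 1,862.5965.
Macaulay duration = Σ(t·PV) / P = 6,499.8803 / 1,862.5965 = 3.48969 years.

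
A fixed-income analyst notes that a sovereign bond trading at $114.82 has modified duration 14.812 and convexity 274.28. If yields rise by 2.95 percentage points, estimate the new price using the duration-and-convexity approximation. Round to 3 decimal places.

Duration effect: -D_mod·Δy = -14.812 × (+0.0295) = -0.436954
Convexity effect: ½·C·(Δy)² = 0.5 × 274.28 × (0.0295)² = +0.119346085
ΔP/P ≈ -0.436954 + 0.119346085 = -0.317607915
New price ≈ 114.82 × (1 - 0.317607915) = 78.3522591997.

$78.352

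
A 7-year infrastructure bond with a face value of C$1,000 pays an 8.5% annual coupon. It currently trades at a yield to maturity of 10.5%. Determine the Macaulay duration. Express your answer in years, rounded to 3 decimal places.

Periodic yield y = 0.105. Discount each cash flow and weight by its year:
  t   CF        PV=CF/(1+0.105)^t    t·PV
  1        85.00        76.9231        76.9231
  2        85.00        69.6136       139.2273
  3        85.00        62.9988       188.9963
  4        85.00        57.0125       228.0499
  5        85.00        51.5950       257.9750
  6        85.00        46.6923       280.1538
  7     1,085.00       539.3787     3,775.6509
  Σ                    904.2139     4,946.9762
Price P = Σ PV = 904.2139.
Macaulay duration = Σ(t·PV) / P = 4,946.9762 / 904.2139 = 5.47102 years.

5.471 years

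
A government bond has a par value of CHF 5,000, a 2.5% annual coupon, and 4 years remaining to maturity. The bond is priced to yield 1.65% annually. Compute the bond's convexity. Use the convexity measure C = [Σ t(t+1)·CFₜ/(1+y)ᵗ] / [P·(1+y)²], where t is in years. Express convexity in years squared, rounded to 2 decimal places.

18.45

With y = 0.0165:
  t   CF        PV=CF/(1+0.0165)^t    t·PV        t(t+1)·PV
  1       125.00       122.9710       122.9710         245.9420
  2       125.00       120.9749       241.9498         725.8494
  3       125.00       119.0112       357.0336       1,428.1345
  4     5,125.00     4,800.2553    19,201.0213      96,005.1064
  Σ                  5,163.2124    19,922.9757      98,405.0323
P = 5,163.2124.
Convexity = Σ t(t+1)·PV / [P·(1+y)²] = 98,405.0323 / (5,163.2124 × 1.033272) = 18.44517.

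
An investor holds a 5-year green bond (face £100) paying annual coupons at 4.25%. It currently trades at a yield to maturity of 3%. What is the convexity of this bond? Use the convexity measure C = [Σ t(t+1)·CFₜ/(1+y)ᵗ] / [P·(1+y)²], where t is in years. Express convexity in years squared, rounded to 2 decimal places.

25.43

With y = 0.03:
  t   CF        PV=CF/(1+0.03)^t    t·PV        t(t+1)·PV
  1         4.25         4.1262         4.1262           8.2524
  2         4.25         4.0060         8.0121          24.0362
  3         4.25         3.8894        11.6681          46.6722
  4         4.25         3.7761        15.1043          75.5214
  5       104.25        89.9270       449.6348       2,697.8090
  Σ                    105.7246       488.5454       2,852.2912
P = 105.7246.
Convexity = Σ t(t+1)·PV / [P·(1+y)²] = 2,852.2912 / (105.7246 × 1.060900) = 25.42982.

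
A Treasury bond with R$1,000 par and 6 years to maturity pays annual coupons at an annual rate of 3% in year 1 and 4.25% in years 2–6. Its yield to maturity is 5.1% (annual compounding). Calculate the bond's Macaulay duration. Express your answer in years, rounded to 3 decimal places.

5.461 years

Periodic yield y = 0.051. Discount each cash flow and weight by its year:
  t   CF        PV=CF/(1+0.051)^t    t·PV
  1        30.00        28.5442        28.5442
  2        42.50        38.4754        76.9509
  3        42.50        36.6084       109.8252
  4        42.50        34.8320       139.3279
  5        42.50        33.1417       165.7087
  6     1,042.50       773.4990     4,640.9941
  Σ                    945.1008     5,161.3510
Price P = Σ PV = 945.1008.
Macaulay duration = Σ(t·PV) / P = 5,161.3510 / 945.1008 = 5.46116 years.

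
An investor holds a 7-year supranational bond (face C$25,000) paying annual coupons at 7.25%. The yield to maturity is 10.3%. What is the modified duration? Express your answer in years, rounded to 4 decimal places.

Periodic yield y = 0.103. First find Macaulay duration:
  t   CF        PV=CF/(1+0.103)^t    t·PV
  1     1,812.50     1,643.2457     1,643.2457
  2     1,812.50     1,489.7966     2,979.5933
  3     1,812.50     1,350.6769     4,052.0308
  4     1,812.50     1,224.5484     4,898.1937
  5     1,812.50     1,110.1980     5,550.9902
  6     1,812.50     1,006.5259     6,039.1552
  7    26,812.50    13,499.2215    94,494.5503
  Σ                 21,324.2130   119,657.7591
P = 21,324.2130; Macaulay duration = 119,657.7591 / 21,324.2130 = 5.61136 years.
Modified duration = D_Mac / (1 + y) = 5.61136 / 1.103 = 5.08736 years.

5.0874 years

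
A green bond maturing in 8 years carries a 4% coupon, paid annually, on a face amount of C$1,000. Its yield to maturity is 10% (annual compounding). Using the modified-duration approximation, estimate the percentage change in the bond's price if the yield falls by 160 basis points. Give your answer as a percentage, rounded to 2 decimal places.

+9.81%

Periodic yield y = 0.1. Modified duration first:
  t   CF        PV=CF/(1+0.1)^t    t·PV
  1        40.00        36.3636        36.3636
  2        40.00        33.0579        66.1157
  3        40.00        30.0526        90.1578
  4        40.00        27.3205       109.2822
  5        40.00        24.8369       124.1843
  6        40.00        22.5790       135.4737
  7        40.00        20.5263       143.6843
  8     1,040.00       485.1677     3,881.3414
  Σ                    679.9044     4,586.6030
P = 679.9044; D_Mac = 6.74595 yrs; D_mod = 6.74595/(1+0.1) = 6.13268 yrs.
ΔP/P ≈ -D_mod · Δy = -6.13268 × (-0.016) = +0.098123 = +9.8123%.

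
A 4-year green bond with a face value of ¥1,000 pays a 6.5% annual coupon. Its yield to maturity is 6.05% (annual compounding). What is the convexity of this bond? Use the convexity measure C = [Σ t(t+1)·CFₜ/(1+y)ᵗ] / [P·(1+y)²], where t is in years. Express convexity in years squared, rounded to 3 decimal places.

15.727

With y = 0.0605:
  t   CF        PV=CF/(1+0.0605)^t    t·PV        t(t+1)·PV
  1        65.00        61.2918        61.2918         122.5837
  2        65.00        57.7952       115.5905         346.7714
  3        65.00        54.4981       163.4943         653.9772
  4     1,065.00       841.9900     3,367.9599      16,839.7993
  Σ                  1,015.5751     3,708.3365      17,963.1316
P = 1,015.5751.
Convexity = Σ t(t+1)·PV / [P·(1+y)²] = 17,963.1316 / (1,015.5751 × 1.124660) = 15.72710.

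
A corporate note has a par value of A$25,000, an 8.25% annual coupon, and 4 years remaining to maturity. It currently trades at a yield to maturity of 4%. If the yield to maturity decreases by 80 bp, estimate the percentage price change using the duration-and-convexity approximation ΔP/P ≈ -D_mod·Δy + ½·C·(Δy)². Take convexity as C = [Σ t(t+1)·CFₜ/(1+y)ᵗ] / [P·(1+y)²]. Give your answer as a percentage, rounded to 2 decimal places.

+2.82%

With y = 0.04:
  t   CF        PV=CF/(1+0.04)^t    t·PV        t(t+1)·PV
  1     2,062.50     1,983.1731     1,983.1731       3,966.3462
  2     2,062.50     1,906.8972     3,813.7944      11,441.3831
  3     2,062.50     1,833.5550     5,500.6650      22,002.6599
  4    27,062.50    23,133.1384    92,532.5537     462,662.7684
  Σ                 28,856.7637   103,830.1861     500,073.1576
P = 28,856.7637; D_Mac = 3.59812 yrs; D_mod = 3.45973 yrs; C = 16.02209.
Duration effect: -3.45973 × (-0.008) = +0.027678
Convexity effect: 0.5 × 16.02209 × (-0.008)² = +0.0005127
ΔP/P ≈ +0.027678 + 0.0005127 = +0.028191 = +2.8191%.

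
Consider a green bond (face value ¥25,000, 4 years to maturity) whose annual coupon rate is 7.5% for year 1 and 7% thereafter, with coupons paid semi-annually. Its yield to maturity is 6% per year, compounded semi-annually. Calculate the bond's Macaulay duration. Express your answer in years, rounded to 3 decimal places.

3.553 years

Periodic yield y = 0.03. Discount each cash flow and weight by its period:
  t   CF        PV=CF/(1+0.03)^t    t·PV
  1       937.50       910.1942       910.1942
  2       937.50       883.6837     1,767.3673
  3       875.00       800.7490     2,402.2469
  4       875.00       777.4262     3,109.7047
  5       875.00       754.7827     3,773.9134
  6       875.00       732.7987     4,396.7923
  7       875.00       711.4551     4,980.1855
  8    25,875.00    20,425.9639   163,407.7115
  Σ                 25,997.0534   184,748.1158
Price P = Σ PV = 25,997.0534.
Macaulay duration = Σ(t·PV) / P = 184,748.1158 / 25,997.0534 = 7.10650 half-year periods.
In years: 7.10650 / 2 = 3.55325 years.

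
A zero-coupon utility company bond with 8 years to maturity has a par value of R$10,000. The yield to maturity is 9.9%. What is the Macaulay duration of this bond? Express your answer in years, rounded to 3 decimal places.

A zero-coupon bond has a single cash flow at maturity, so its Macaulay duration equals its maturity: 8 years.

8.000 years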